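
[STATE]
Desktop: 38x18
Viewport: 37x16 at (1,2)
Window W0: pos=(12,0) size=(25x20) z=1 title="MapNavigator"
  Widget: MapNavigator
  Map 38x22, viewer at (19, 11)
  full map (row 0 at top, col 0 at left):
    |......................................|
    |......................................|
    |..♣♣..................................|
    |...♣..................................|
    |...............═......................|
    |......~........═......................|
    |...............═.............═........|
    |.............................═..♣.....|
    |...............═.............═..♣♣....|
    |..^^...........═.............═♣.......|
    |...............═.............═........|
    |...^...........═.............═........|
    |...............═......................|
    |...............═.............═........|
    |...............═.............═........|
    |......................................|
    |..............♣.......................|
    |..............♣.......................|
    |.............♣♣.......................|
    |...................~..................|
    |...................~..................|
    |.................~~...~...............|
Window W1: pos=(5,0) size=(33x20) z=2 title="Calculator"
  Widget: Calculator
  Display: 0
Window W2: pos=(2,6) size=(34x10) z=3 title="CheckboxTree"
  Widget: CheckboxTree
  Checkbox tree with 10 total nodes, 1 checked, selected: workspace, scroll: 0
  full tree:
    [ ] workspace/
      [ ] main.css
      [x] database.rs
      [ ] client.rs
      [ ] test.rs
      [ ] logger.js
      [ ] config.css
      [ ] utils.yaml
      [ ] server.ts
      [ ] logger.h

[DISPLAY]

    ┠───────────────────────────────┨
    ┃                              0┃
    ┃┌───┬───┬───┬───┐              ┃
    ┃│ 7 │ 8 │ 9 │ ÷ │              ┃
 ┏━━━━━━━━━━━━━━━━━━━━━━━━━━━━━━━━┓ ┃
 ┃ CheckboxTree                   ┃ ┃
 ┠────────────────────────────────┨ ┃
 ┃>[-] workspace/                 ┃ ┃
 ┃   [ ] main.css                 ┃ ┃
 ┃   [x] database.rs              ┃ ┃
 ┃   [ ] client.rs                ┃ ┃
 ┃   [ ] test.rs                  ┃ ┃
 ┃   [ ] logger.js                ┃ ┃
 ┗━━━━━━━━━━━━━━━━━━━━━━━━━━━━━━━━┛ ┃
    ┃                               ┃
    ┃                               ┃


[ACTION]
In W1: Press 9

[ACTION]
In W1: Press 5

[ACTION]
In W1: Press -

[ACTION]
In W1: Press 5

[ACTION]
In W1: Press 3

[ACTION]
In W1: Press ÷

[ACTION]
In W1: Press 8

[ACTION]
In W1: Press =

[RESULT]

    ┠───────────────────────────────┨
    ┃                           5.25┃
    ┃┌───┬───┬───┬───┐              ┃
    ┃│ 7 │ 8 │ 9 │ ÷ │              ┃
 ┏━━━━━━━━━━━━━━━━━━━━━━━━━━━━━━━━┓ ┃
 ┃ CheckboxTree                   ┃ ┃
 ┠────────────────────────────────┨ ┃
 ┃>[-] workspace/                 ┃ ┃
 ┃   [ ] main.css                 ┃ ┃
 ┃   [x] database.rs              ┃ ┃
 ┃   [ ] client.rs                ┃ ┃
 ┃   [ ] test.rs                  ┃ ┃
 ┃   [ ] logger.js                ┃ ┃
 ┗━━━━━━━━━━━━━━━━━━━━━━━━━━━━━━━━┛ ┃
    ┃                               ┃
    ┃                               ┃


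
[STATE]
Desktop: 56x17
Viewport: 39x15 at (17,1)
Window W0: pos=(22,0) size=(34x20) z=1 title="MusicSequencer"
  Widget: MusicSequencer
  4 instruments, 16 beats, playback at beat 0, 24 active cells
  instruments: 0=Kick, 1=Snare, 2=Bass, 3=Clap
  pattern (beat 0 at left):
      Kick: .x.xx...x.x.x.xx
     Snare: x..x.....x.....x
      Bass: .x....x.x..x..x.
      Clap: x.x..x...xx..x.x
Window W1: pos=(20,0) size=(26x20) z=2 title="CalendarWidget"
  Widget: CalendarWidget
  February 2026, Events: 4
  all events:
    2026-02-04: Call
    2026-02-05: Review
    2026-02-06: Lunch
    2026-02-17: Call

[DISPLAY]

   ┃ CalendarWidget         ┃         ┃
   ┠────────────────────────┨─────────┨
   ┃     February 2026      ┃         ┃
   ┃Mo Tu We Th Fr Sa Su    ┃         ┃
   ┃                   1    ┃         ┃
   ┃ 2  3  4*  5*  6*  7  8 ┃         ┃
   ┃ 9 10 11 12 13 14 15    ┃         ┃
   ┃16 17* 18 19 20 21 22   ┃         ┃
   ┃23 24 25 26 27 28       ┃         ┃
   ┃                        ┃         ┃
   ┃                        ┃         ┃
   ┃                        ┃         ┃
   ┃                        ┃         ┃
   ┃                        ┃         ┃
   ┃                        ┃         ┃


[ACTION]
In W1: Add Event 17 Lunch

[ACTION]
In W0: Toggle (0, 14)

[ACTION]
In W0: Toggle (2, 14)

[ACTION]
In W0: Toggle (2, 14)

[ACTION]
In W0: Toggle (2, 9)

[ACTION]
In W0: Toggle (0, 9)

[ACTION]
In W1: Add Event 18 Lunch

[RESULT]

   ┃ CalendarWidget         ┃         ┃
   ┠────────────────────────┨─────────┨
   ┃     February 2026      ┃         ┃
   ┃Mo Tu We Th Fr Sa Su    ┃         ┃
   ┃                   1    ┃         ┃
   ┃ 2  3  4*  5*  6*  7  8 ┃         ┃
   ┃ 9 10 11 12 13 14 15    ┃         ┃
   ┃16 17* 18* 19 20 21 22  ┃         ┃
   ┃23 24 25 26 27 28       ┃         ┃
   ┃                        ┃         ┃
   ┃                        ┃         ┃
   ┃                        ┃         ┃
   ┃                        ┃         ┃
   ┃                        ┃         ┃
   ┃                        ┃         ┃


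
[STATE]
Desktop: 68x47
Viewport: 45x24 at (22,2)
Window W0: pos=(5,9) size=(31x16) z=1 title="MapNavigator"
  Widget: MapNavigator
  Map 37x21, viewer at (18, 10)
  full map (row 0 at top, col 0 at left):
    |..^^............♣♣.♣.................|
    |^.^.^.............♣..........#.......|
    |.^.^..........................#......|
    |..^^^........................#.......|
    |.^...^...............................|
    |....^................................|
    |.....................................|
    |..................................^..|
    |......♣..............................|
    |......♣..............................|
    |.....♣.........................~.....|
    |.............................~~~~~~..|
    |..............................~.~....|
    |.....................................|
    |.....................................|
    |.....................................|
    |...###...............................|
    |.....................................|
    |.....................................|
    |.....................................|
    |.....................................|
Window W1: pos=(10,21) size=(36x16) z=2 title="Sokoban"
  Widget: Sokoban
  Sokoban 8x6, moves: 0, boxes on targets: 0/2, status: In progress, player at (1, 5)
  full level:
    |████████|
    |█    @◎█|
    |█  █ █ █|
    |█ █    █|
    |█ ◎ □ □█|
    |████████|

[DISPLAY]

                                             
                                             
                                             
                                             
                                             
                                             
                                             
━━━━━━━━━━━━━┓                               
             ┃                               
─────────────┨                               
.............┃                               
.............┃                               
.............┃                               
.............┃                               
.............┃                               
.............┃                               
...........~.┃                               
.........~~~~┃                               
..........~.~┃                               
━━━━━━━━━━━━━━━━━━━━━━━┓                     
                       ┃                     
───────────────────────┨                     
                       ┃                     
                       ┃                     


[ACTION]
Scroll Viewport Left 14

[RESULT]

                                             
                                             
                                             
                                             
                                             
                                             
                                             
━━━━━━━━━━━━━━━━━━━━━━━━━━━┓                 
apNavigator                ┃                 
───────────────────────────┨                 
...........................┃                 
...........................┃                 
...........................┃                 
...........................┃                 
♣..........................┃                 
♣..........................┃                 
............@............~.┃                 
.......................~~~~┃                 
........................~.~┃                 
..┏━━━━━━━━━━━━━━━━━━━━━━━━━━━━━━━━━━┓       
..┃ Sokoban                          ┃       
..┠──────────────────────────────────┨       
━━┃████████                          ┃       
  ┃█    @◎█                          ┃       


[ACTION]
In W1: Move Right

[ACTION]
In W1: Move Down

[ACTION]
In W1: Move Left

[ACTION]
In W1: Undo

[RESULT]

                                             
                                             
                                             
                                             
                                             
                                             
                                             
━━━━━━━━━━━━━━━━━━━━━━━━━━━┓                 
apNavigator                ┃                 
───────────────────────────┨                 
...........................┃                 
...........................┃                 
...........................┃                 
...........................┃                 
♣..........................┃                 
♣..........................┃                 
............@............~.┃                 
.......................~~~~┃                 
........................~.~┃                 
..┏━━━━━━━━━━━━━━━━━━━━━━━━━━━━━━━━━━┓       
..┃ Sokoban                          ┃       
..┠──────────────────────────────────┨       
━━┃████████                          ┃       
  ┃█     +█                          ┃       


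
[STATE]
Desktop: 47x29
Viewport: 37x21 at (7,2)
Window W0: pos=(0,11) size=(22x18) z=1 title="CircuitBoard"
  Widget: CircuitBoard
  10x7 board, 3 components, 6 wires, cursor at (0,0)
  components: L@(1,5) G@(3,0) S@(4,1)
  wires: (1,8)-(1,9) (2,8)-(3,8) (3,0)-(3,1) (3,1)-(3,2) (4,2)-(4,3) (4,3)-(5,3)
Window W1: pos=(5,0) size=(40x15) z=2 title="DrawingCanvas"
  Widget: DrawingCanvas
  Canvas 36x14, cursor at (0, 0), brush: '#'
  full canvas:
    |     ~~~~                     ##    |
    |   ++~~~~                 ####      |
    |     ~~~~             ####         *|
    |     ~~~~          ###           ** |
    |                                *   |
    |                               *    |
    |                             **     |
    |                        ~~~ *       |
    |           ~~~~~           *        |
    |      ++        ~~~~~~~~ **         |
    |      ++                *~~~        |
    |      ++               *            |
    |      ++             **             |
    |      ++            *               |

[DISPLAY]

─────────────────────────────────────
    ~~~~                     ##      
  ++~~~~                 ####        
    ~~~~             ####         *  
    ~~~~          ###           **   
                               *     
                              *      
                            **       
                       ~~~ *         
          ~~~~~           *          
     ++        ~~~~~~~~ **           
     ++                *~~~          
━━━━━━━━━━━━━━━━━━━━━━━━━━━━━━━━━━━━━
              ┃                      
              ┃                      
              ┃                      
              ┃                      
              ┃                      
              ┃                      
─ · ─ ·       ┃                      
              ┃                      


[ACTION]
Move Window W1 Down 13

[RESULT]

                                     
                                     
                                     
                                     
                                     
                                     
                                     
                                     
                                     
━━━━━━━━━━━━━━┓                      
itBoard       ┃                      
━━━━━━━━━━━━━━━━━━━━━━━━━━━━━━━━━━━━━
DrawingCanvas                        
─────────────────────────────────────
    ~~~~                     ##      
  ++~~~~                 ####        
    ~~~~             ####         *  
    ~~~~          ###           **   
                               *     
                              *      
                            **       


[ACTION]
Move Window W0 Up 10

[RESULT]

itBoard       ┃                      
──────────────┨                      
 2 3 4 5 6 7 8┃                      
              ┃                      
              ┃                      
              ┃                      
              ┃                      
              ┃                      
              ┃                      
─ · ─ ·       ┃                      
              ┃                      
━━━━━━━━━━━━━━━━━━━━━━━━━━━━━━━━━━━━━
DrawingCanvas                        
─────────────────────────────────────
    ~~~~                     ##      
  ++~~~~                 ####        
    ~~~~             ####         *  
    ~~~~          ###           **   
                               *     
                              *      
                            **       


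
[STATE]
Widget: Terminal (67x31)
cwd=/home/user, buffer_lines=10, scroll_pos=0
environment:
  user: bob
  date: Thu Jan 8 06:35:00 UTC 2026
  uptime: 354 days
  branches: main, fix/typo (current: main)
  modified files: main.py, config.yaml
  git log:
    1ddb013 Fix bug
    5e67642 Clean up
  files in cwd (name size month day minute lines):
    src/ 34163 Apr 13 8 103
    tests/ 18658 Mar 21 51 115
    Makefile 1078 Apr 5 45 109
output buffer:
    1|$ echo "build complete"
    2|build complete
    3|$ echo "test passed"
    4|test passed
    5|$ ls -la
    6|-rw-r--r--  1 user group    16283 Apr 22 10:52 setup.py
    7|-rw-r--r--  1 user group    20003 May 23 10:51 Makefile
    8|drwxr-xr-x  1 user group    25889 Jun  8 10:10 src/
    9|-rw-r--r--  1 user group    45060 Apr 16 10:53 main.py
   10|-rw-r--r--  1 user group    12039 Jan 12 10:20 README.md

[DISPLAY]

$ echo "build complete"                                            
build complete                                                     
$ echo "test passed"                                               
test passed                                                        
$ ls -la                                                           
-rw-r--r--  1 user group    16283 Apr 22 10:52 setup.py            
-rw-r--r--  1 user group    20003 May 23 10:51 Makefile            
drwxr-xr-x  1 user group    25889 Jun  8 10:10 src/                
-rw-r--r--  1 user group    45060 Apr 16 10:53 main.py             
-rw-r--r--  1 user group    12039 Jan 12 10:20 README.md           
$ █                                                                
                                                                   
                                                                   
                                                                   
                                                                   
                                                                   
                                                                   
                                                                   
                                                                   
                                                                   
                                                                   
                                                                   
                                                                   
                                                                   
                                                                   
                                                                   
                                                                   
                                                                   
                                                                   
                                                                   
                                                                   


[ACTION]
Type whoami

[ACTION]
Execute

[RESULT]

$ echo "build complete"                                            
build complete                                                     
$ echo "test passed"                                               
test passed                                                        
$ ls -la                                                           
-rw-r--r--  1 user group    16283 Apr 22 10:52 setup.py            
-rw-r--r--  1 user group    20003 May 23 10:51 Makefile            
drwxr-xr-x  1 user group    25889 Jun  8 10:10 src/                
-rw-r--r--  1 user group    45060 Apr 16 10:53 main.py             
-rw-r--r--  1 user group    12039 Jan 12 10:20 README.md           
$ whoami                                                           
bob                                                                
$ █                                                                
                                                                   
                                                                   
                                                                   
                                                                   
                                                                   
                                                                   
                                                                   
                                                                   
                                                                   
                                                                   
                                                                   
                                                                   
                                                                   
                                                                   
                                                                   
                                                                   
                                                                   
                                                                   


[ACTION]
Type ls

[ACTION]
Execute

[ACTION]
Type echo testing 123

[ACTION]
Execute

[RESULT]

$ echo "build complete"                                            
build complete                                                     
$ echo "test passed"                                               
test passed                                                        
$ ls -la                                                           
-rw-r--r--  1 user group    16283 Apr 22 10:52 setup.py            
-rw-r--r--  1 user group    20003 May 23 10:51 Makefile            
drwxr-xr-x  1 user group    25889 Jun  8 10:10 src/                
-rw-r--r--  1 user group    45060 Apr 16 10:53 main.py             
-rw-r--r--  1 user group    12039 Jan 12 10:20 README.md           
$ whoami                                                           
bob                                                                
$ ls                                                               
src/  tests/  Makefile                                             
$ echo testing 123                                                 
testing 123                                                        
$ █                                                                
                                                                   
                                                                   
                                                                   
                                                                   
                                                                   
                                                                   
                                                                   
                                                                   
                                                                   
                                                                   
                                                                   
                                                                   
                                                                   
                                                                   


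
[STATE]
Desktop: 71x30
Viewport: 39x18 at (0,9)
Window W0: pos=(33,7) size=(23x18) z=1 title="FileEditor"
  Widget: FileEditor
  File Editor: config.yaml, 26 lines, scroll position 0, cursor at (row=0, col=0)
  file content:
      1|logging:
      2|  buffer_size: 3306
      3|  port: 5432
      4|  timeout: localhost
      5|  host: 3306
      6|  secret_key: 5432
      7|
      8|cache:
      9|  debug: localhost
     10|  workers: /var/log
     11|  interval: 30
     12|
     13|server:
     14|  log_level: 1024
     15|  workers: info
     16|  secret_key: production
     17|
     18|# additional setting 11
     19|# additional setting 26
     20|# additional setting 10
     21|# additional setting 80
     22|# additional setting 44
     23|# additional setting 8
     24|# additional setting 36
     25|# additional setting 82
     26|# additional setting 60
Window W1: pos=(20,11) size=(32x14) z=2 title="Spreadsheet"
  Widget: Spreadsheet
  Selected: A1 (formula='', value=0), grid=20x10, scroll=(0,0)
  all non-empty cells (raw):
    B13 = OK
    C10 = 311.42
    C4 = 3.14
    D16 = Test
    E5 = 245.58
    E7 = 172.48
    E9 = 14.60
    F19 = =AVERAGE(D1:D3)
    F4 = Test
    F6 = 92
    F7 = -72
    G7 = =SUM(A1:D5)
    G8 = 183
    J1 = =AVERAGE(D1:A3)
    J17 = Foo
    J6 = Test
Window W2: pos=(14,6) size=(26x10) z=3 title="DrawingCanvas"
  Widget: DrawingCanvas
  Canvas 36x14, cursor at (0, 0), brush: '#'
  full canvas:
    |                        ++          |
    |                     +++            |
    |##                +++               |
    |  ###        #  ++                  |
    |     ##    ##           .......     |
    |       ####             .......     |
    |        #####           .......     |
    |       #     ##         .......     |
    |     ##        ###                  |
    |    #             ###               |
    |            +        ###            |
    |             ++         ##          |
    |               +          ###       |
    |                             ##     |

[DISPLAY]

              ┃+                       
              ┃                     +++
              ┃##                +++   
              ┃  ###        #  ++      
              ┃     ##    ##           
              ┃       ####             
              ┗━━━━━━━━━━━━━━━━━━━━━━━━
                    ┃------------------
                    ┃  1      [0]      
                    ┃  2        0      
                    ┃  3        0      
                    ┃  4        0      
                    ┃  5        0      
                    ┃  6        0      
                    ┃  7        0      
                    ┗━━━━━━━━━━━━━━━━━━
                                       
                                       


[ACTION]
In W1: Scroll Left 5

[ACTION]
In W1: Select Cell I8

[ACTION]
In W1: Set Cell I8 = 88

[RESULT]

              ┃+                       
              ┃                     +++
              ┃##                +++   
              ┃  ###        #  ++      
              ┃     ##    ##           
              ┃       ####             
              ┗━━━━━━━━━━━━━━━━━━━━━━━━
                    ┃------------------
                    ┃  1        0      
                    ┃  2        0      
                    ┃  3        0      
                    ┃  4        0      
                    ┃  5        0      
                    ┃  6        0      
                    ┃  7        0      
                    ┗━━━━━━━━━━━━━━━━━━
                                       
                                       


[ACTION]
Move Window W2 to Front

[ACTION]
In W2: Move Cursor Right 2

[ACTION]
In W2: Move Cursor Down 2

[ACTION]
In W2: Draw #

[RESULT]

              ┃                        
              ┃                     +++
              ┃###               +++   
              ┃  ###        #  ++      
              ┃     ##    ##           
              ┃       ####             
              ┗━━━━━━━━━━━━━━━━━━━━━━━━
                    ┃------------------
                    ┃  1        0      
                    ┃  2        0      
                    ┃  3        0      
                    ┃  4        0      
                    ┃  5        0      
                    ┃  6        0      
                    ┃  7        0      
                    ┗━━━━━━━━━━━━━━━━━━
                                       
                                       


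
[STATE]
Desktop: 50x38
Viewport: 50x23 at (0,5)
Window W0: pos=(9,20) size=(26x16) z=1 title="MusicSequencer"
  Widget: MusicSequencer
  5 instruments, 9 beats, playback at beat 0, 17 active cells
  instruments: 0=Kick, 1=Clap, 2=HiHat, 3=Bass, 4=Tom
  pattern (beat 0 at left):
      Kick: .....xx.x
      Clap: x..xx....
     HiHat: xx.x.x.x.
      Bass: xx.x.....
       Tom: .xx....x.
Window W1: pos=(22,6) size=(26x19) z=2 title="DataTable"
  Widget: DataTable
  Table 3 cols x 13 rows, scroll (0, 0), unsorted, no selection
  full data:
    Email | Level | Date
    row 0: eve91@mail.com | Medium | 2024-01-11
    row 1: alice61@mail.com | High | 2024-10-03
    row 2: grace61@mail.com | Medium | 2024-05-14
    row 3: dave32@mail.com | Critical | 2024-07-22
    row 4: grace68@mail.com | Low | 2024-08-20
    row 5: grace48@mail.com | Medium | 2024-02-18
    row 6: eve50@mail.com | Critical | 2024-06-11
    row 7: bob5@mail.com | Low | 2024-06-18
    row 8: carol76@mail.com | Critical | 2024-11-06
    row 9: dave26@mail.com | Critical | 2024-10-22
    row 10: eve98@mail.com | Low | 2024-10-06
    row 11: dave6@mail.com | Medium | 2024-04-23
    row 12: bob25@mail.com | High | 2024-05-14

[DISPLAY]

                                                  
                      ┏━━━━━━━━━━━━━━━━━━━━━━━━┓  
                      ┃ DataTable              ┃  
                      ┠────────────────────────┨  
                      ┃Email           │Level  ┃  
                      ┃────────────────┼───────┃  
                      ┃eve91@mail.com  │Medium ┃  
                      ┃alice61@mail.com│High   ┃  
                      ┃grace61@mail.com│Medium ┃  
                      ┃dave32@mail.com │Critica┃  
                      ┃grace68@mail.com│Low    ┃  
                      ┃grace48@mail.com│Medium ┃  
                      ┃eve50@mail.com  │Critica┃  
                      ┃bob5@mail.com   │Low    ┃  
                      ┃carol76@mail.com│Critica┃  
         ┏━━━━━━━━━━━━┃dave26@mail.com │Critica┃  
         ┃ MusicSequen┃eve98@mail.com  │Low    ┃  
         ┠────────────┃dave6@mail.com  │Medium ┃  
         ┃      ▼12345┃bob25@mail.com  │High   ┃  
         ┃  Kick·····█┗━━━━━━━━━━━━━━━━━━━━━━━━┛  
         ┃  Clap█··██····         ┃               
         ┃ HiHat██·█·█·█·         ┃               
         ┃  Bass██·█·····         ┃               


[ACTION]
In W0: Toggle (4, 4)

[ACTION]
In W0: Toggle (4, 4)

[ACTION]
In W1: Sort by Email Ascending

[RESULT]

                                                  
                      ┏━━━━━━━━━━━━━━━━━━━━━━━━┓  
                      ┃ DataTable              ┃  
                      ┠────────────────────────┨  
                      ┃Email          ▲│Level  ┃  
                      ┃────────────────┼───────┃  
                      ┃alice61@mail.com│High   ┃  
                      ┃bob25@mail.com  │High   ┃  
                      ┃bob5@mail.com   │Low    ┃  
                      ┃carol76@mail.com│Critica┃  
                      ┃dave26@mail.com │Critica┃  
                      ┃dave32@mail.com │Critica┃  
                      ┃dave6@mail.com  │Medium ┃  
                      ┃eve50@mail.com  │Critica┃  
                      ┃eve91@mail.com  │Medium ┃  
         ┏━━━━━━━━━━━━┃eve98@mail.com  │Low    ┃  
         ┃ MusicSequen┃grace48@mail.com│Medium ┃  
         ┠────────────┃grace61@mail.com│Medium ┃  
         ┃      ▼12345┃grace68@mail.com│Low    ┃  
         ┃  Kick·····█┗━━━━━━━━━━━━━━━━━━━━━━━━┛  
         ┃  Clap█··██····         ┃               
         ┃ HiHat██·█·█·█·         ┃               
         ┃  Bass██·█·····         ┃               


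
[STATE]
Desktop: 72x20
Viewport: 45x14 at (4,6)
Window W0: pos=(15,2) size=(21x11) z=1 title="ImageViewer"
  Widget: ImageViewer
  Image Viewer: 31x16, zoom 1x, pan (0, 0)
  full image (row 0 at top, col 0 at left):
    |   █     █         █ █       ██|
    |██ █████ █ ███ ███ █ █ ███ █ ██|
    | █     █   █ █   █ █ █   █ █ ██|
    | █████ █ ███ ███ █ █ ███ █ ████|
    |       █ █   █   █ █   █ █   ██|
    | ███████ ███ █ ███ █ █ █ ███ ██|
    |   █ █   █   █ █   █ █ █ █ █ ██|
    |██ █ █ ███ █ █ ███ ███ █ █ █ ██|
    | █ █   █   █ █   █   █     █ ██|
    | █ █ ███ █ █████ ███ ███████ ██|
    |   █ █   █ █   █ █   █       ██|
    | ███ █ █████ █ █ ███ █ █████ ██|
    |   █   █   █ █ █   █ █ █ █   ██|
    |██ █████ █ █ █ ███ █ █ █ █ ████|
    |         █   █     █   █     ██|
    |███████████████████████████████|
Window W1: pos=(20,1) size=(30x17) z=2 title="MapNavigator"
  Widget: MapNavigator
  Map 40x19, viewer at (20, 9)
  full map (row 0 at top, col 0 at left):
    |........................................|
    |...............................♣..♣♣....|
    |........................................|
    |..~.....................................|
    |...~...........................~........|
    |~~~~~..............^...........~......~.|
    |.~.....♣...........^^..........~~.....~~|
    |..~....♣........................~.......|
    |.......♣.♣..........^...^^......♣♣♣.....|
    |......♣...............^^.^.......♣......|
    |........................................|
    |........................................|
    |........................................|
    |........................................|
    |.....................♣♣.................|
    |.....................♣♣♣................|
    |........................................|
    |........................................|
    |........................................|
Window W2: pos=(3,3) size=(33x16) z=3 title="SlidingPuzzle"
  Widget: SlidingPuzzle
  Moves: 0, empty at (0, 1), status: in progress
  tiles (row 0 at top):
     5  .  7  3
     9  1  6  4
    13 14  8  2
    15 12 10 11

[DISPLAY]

┌────┬────┬────┬────┐          ┃..........~..
│  5 │    │  7 │  3 │          ┃..........~~.
├────┼────┼────┼────┤          ┃...........~.
│  9 │  1 │  6 │  4 │          ┃...^^......♣♣
├────┼────┼────┼────┤          ┃.^^.^.......♣
│ 13 │ 14 │  8 │  2 │          ┃.............
├────┼────┼────┼────┤          ┃.............
│ 15 │ 12 │ 10 │ 11 │          ┃.............
└────┴────┴────┴────┘          ┃.............
Moves: 0                       ┃♣♣...........
                               ┃♣♣♣..........
                               ┃━━━━━━━━━━━━━
━━━━━━━━━━━━━━━━━━━━━━━━━━━━━━━┛             
                                             


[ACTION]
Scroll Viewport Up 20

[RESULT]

                                             
                ┏━━━━━━━━━━━━━━━━━━━━━━━━━━━━
           ┏━━━━┃ MapNavigator               
━━━━━━━━━━━━━━━━━━━━━━━━━━━━━━━┓─────────────
 SlidingPuzzle                 ┃.............
───────────────────────────────┨..........~..
┌────┬────┬────┬────┐          ┃..........~..
│  5 │    │  7 │  3 │          ┃..........~~.
├────┼────┼────┼────┤          ┃...........~.
│  9 │  1 │  6 │  4 │          ┃...^^......♣♣
├────┼────┼────┼────┤          ┃.^^.^.......♣
│ 13 │ 14 │  8 │  2 │          ┃.............
├────┼────┼────┼────┤          ┃.............
│ 15 │ 12 │ 10 │ 11 │          ┃.............


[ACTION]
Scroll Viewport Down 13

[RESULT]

┌────┬────┬────┬────┐          ┃..........~..
│  5 │    │  7 │  3 │          ┃..........~~.
├────┼────┼────┼────┤          ┃...........~.
│  9 │  1 │  6 │  4 │          ┃...^^......♣♣
├────┼────┼────┼────┤          ┃.^^.^.......♣
│ 13 │ 14 │  8 │  2 │          ┃.............
├────┼────┼────┼────┤          ┃.............
│ 15 │ 12 │ 10 │ 11 │          ┃.............
└────┴────┴────┴────┘          ┃.............
Moves: 0                       ┃♣♣...........
                               ┃♣♣♣..........
                               ┃━━━━━━━━━━━━━
━━━━━━━━━━━━━━━━━━━━━━━━━━━━━━━┛             
                                             


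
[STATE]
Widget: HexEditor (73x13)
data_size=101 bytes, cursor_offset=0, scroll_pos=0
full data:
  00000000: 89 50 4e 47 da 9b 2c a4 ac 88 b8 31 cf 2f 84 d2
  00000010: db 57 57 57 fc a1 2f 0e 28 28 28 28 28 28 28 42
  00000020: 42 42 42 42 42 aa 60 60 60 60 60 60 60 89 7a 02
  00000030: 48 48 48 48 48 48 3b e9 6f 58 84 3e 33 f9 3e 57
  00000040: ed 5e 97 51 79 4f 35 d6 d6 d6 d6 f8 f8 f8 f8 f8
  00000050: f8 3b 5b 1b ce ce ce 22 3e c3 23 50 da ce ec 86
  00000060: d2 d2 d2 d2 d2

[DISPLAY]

00000000  89 50 4e 47 da 9b 2c a4  ac 88 b8 31 cf 2f 84 d2  |.PNG..,....1
00000010  db 57 57 57 fc a1 2f 0e  28 28 28 28 28 28 28 42  |.WWW../.((((
00000020  42 42 42 42 42 aa 60 60  60 60 60 60 60 89 7a 02  |BBBBB.``````
00000030  48 48 48 48 48 48 3b e9  6f 58 84 3e 33 f9 3e 57  |HHHHHH;.oX.>
00000040  ed 5e 97 51 79 4f 35 d6  d6 d6 d6 f8 f8 f8 f8 f8  |.^.QyO5.....
00000050  f8 3b 5b 1b ce ce ce 22  3e c3 23 50 da ce ec 86  |.;[....">.#P
00000060  d2 d2 d2 d2 d2                                    |.....       
                                                                         
                                                                         
                                                                         
                                                                         
                                                                         
                                                                         


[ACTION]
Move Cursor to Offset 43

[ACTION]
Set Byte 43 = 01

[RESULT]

00000000  89 50 4e 47 da 9b 2c a4  ac 88 b8 31 cf 2f 84 d2  |.PNG..,....1
00000010  db 57 57 57 fc a1 2f 0e  28 28 28 28 28 28 28 42  |.WWW../.((((
00000020  42 42 42 42 42 aa 60 60  60 60 60 01 60 89 7a 02  |BBBBB.`````.
00000030  48 48 48 48 48 48 3b e9  6f 58 84 3e 33 f9 3e 57  |HHHHHH;.oX.>
00000040  ed 5e 97 51 79 4f 35 d6  d6 d6 d6 f8 f8 f8 f8 f8  |.^.QyO5.....
00000050  f8 3b 5b 1b ce ce ce 22  3e c3 23 50 da ce ec 86  |.;[....">.#P
00000060  d2 d2 d2 d2 d2                                    |.....       
                                                                         
                                                                         
                                                                         
                                                                         
                                                                         
                                                                         


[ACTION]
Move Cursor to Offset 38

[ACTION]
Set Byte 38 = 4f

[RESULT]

00000000  89 50 4e 47 da 9b 2c a4  ac 88 b8 31 cf 2f 84 d2  |.PNG..,....1
00000010  db 57 57 57 fc a1 2f 0e  28 28 28 28 28 28 28 42  |.WWW../.((((
00000020  42 42 42 42 42 aa 4F 60  60 60 60 01 60 89 7a 02  |BBBBB.O````.
00000030  48 48 48 48 48 48 3b e9  6f 58 84 3e 33 f9 3e 57  |HHHHHH;.oX.>
00000040  ed 5e 97 51 79 4f 35 d6  d6 d6 d6 f8 f8 f8 f8 f8  |.^.QyO5.....
00000050  f8 3b 5b 1b ce ce ce 22  3e c3 23 50 da ce ec 86  |.;[....">.#P
00000060  d2 d2 d2 d2 d2                                    |.....       
                                                                         
                                                                         
                                                                         
                                                                         
                                                                         
                                                                         


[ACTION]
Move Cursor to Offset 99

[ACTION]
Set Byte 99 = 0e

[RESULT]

00000000  89 50 4e 47 da 9b 2c a4  ac 88 b8 31 cf 2f 84 d2  |.PNG..,....1
00000010  db 57 57 57 fc a1 2f 0e  28 28 28 28 28 28 28 42  |.WWW../.((((
00000020  42 42 42 42 42 aa 4f 60  60 60 60 01 60 89 7a 02  |BBBBB.O````.
00000030  48 48 48 48 48 48 3b e9  6f 58 84 3e 33 f9 3e 57  |HHHHHH;.oX.>
00000040  ed 5e 97 51 79 4f 35 d6  d6 d6 d6 f8 f8 f8 f8 f8  |.^.QyO5.....
00000050  f8 3b 5b 1b ce ce ce 22  3e c3 23 50 da ce ec 86  |.;[....">.#P
00000060  d2 d2 d2 0E d2                                    |.....       
                                                                         
                                                                         
                                                                         
                                                                         
                                                                         
                                                                         
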